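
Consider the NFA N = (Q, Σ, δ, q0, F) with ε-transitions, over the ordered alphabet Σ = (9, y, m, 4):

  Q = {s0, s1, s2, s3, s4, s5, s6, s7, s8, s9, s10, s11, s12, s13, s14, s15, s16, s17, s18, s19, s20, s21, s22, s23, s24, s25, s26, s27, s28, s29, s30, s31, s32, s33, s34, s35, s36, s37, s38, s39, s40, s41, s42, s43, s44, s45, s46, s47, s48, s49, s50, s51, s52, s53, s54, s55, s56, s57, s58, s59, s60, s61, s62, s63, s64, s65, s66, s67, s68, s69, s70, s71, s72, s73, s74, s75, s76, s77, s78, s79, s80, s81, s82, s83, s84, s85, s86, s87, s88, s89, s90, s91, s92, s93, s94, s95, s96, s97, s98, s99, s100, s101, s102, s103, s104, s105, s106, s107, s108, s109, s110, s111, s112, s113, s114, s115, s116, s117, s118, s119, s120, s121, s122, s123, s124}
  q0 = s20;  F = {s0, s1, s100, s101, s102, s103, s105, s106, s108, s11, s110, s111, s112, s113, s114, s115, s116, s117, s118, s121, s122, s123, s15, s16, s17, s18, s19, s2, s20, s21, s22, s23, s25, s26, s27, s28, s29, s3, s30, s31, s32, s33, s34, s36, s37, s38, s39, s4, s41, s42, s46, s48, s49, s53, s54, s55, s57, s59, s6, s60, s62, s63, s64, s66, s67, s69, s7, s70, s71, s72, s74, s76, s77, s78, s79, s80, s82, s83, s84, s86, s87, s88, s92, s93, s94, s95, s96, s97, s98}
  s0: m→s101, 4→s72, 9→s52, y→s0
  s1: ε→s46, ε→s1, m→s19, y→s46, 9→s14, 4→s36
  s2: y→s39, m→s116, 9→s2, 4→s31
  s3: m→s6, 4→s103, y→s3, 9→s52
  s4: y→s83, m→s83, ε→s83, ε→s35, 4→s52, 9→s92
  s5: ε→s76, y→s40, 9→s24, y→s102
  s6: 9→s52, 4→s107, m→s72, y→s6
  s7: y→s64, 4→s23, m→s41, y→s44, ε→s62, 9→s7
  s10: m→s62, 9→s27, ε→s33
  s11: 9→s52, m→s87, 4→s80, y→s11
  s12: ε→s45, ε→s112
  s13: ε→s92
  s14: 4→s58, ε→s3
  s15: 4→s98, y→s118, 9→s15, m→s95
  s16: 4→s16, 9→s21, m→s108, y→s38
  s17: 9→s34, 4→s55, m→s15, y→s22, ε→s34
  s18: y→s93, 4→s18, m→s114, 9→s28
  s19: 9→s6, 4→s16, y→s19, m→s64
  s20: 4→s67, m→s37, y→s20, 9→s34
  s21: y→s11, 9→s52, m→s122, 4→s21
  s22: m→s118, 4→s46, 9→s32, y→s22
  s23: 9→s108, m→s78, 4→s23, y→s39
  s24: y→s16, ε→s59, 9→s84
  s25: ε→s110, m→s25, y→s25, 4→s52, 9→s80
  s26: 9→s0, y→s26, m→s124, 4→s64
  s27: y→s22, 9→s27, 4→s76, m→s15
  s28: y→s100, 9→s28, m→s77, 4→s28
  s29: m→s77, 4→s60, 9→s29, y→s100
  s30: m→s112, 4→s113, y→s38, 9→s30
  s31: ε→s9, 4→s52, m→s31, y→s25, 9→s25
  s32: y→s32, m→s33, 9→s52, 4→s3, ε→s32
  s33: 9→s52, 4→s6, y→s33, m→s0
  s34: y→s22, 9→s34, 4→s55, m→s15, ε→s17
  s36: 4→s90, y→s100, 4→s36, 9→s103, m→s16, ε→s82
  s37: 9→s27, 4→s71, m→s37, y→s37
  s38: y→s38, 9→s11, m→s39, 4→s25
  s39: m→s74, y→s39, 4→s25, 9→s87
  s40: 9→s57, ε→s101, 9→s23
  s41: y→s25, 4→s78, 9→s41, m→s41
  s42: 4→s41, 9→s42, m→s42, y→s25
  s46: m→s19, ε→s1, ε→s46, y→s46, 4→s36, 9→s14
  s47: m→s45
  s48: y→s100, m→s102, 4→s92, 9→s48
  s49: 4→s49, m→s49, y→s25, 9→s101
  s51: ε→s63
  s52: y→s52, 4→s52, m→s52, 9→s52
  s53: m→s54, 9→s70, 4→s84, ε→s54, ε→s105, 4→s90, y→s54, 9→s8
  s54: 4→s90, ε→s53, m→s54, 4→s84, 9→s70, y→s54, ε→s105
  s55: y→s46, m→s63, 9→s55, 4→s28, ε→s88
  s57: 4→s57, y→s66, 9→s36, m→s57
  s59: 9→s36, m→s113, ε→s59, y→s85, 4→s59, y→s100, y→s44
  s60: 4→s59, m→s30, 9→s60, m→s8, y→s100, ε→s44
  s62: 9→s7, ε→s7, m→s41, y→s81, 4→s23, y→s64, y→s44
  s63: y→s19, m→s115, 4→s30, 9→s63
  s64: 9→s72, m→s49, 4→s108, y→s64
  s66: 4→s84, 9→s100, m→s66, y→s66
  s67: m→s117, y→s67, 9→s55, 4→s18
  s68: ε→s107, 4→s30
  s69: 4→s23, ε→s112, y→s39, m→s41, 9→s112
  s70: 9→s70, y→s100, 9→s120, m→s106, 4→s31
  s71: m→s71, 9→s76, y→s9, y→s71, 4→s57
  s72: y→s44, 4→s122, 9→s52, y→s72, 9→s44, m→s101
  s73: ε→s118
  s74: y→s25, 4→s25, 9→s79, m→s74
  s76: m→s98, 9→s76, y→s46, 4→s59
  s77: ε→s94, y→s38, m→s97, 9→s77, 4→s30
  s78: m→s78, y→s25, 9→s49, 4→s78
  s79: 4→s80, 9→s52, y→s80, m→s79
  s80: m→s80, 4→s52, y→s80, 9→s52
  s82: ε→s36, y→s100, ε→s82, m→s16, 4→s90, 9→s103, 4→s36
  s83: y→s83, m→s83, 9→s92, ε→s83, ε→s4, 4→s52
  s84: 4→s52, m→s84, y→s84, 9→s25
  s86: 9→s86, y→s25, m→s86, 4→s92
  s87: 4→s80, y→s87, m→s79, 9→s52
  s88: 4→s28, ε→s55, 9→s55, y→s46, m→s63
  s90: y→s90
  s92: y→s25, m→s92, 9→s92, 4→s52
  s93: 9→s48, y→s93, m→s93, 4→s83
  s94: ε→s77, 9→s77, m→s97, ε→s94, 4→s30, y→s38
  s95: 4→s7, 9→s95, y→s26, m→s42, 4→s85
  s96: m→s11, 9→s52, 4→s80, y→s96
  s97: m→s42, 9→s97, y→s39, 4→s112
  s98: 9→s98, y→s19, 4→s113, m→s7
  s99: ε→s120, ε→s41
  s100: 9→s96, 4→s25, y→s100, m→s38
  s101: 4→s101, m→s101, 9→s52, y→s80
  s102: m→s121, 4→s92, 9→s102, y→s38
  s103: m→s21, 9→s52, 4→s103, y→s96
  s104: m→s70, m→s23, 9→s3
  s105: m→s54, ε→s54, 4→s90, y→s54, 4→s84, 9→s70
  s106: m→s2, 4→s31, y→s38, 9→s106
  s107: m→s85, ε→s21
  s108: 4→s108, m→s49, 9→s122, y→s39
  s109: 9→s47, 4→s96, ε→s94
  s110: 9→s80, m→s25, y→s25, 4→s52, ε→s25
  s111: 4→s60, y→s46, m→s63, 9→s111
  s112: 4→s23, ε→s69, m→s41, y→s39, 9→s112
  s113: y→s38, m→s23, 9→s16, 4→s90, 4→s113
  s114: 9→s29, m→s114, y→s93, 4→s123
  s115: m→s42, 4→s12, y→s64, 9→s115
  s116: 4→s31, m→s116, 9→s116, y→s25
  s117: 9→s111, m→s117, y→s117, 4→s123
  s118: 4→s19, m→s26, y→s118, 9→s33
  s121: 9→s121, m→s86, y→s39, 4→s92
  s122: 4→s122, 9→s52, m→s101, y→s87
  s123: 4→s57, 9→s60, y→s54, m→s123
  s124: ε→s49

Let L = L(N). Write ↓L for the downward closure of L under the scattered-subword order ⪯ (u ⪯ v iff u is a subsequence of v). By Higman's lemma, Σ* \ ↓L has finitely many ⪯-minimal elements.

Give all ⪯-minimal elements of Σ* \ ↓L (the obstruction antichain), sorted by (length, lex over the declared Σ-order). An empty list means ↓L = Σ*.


min(Σ*\↓L) = [9y99, 44y44, 9mmmy4, m44999].

|Q|=125, |F|=89, |δ|=446 (49 ε).
min D↑ (79 st, q0=0, F={24}): 0:9→1,y→0,m→2,4→3 1:9→1,y→4,m→5,4→6 2:9→7,y→2,m→2,4→8 3:9→6,y→3,m→9,4→10 4:9→11,y→4,m→12,4→13 5:9→5,y→12,m→14,4→15 6:9→6,y→13,m→16,4→17 7:9→7,y→4,m→5,4→18 8:9→18,y→8,m→8,4→19 9:9→20,y→9,m→9,4→21 10:9→17,y→22,m→23,4→10 11:9→24,y→11,m→25,4→26 12:9→25,y→12,m→27,4→28 13:9→26,y→13,m→28,4→29 14:9→14,y→27,m→30,4→31 15:9→15,y→28,m→31,4→32 16:9→16,y→28,m→33,4→34 17:9→17,y→35,m→36,4→17 18:9→18,y→13,m→15,4→37 19:9→29,y→38,m→19,4→19 20:9→20,y→13,m→16,4→39 21:9→39,y→40,m→21,4→19 22:9→41,y→22,m→22,4→42 23:9→43,y→22,m→23,4→21 24:9→24,y→24,m→24,4→24 25:9→24,y→25,m→44,4→45 26:9→24,y→26,m→45,4→46 27:9→44,y→27,m→47,4→48 28:9→45,y→28,m→48,4→49 29:9→46,y→35,m→49,4→29 30:9→30,y→50,m→30,4→51 31:9→31,y→48,m→51,4→52 32:9→49,y→53,m→52,4→32 33:9→33,y→48,m→30,4→54 34:9→34,y→53,m→54,4→32 35:9→55,y→35,m→53,4→50 36:9→36,y→53,m→56,4→34 37:9→29,y→35,m→32,4→37 38:9→35,y→38,m→38,4→57 39:9→39,y→35,m→34,4→37 40:9→58,y→40,m→40,4→57 41:9→41,y→35,m→59,4→60 42:9→60,y→42,m→42,4→24 43:9→43,y→35,m→36,4→39 44:9→24,y→44,m→61,4→62 45:9→24,y→45,m→62,4→63 46:9→24,y→55,m→63,4→46 47:9→61,y→50,m→47,4→47 48:9→62,y→48,m→47,4→64 49:9→63,y→53,m→64,4→49 50:9→65,y→50,m→50,4→24 51:9→51,y→50,m→51,4→66 52:9→64,y→67,m→66,4→52 53:9→68,y→53,m→67,4→50 54:9→54,y→67,m→51,4→52 55:9→24,y→55,m→68,4→65 56:9→56,y→67,m→30,4→54 57:9→50,y→57,m→57,4→24 58:9→58,y→35,m→69,4→70 59:9→59,y→53,m→71,4→60 60:9→60,y→50,m→60,4→24 61:9→24,y→65,m→61,4→61 62:9→24,y→62,m→61,4→72 63:9→24,y→68,m→72,4→63 64:9→72,y→67,m→47,4→64 65:9→24,y→65,m→65,4→24 66:9→47,y→50,m→66,4→66 67:9→73,y→67,m→74,4→50 68:9→24,y→68,m→73,4→65 69:9→69,y→53,m→75,4→70 70:9→50,y→50,m→70,4→24 71:9→71,y→67,m→76,4→60 72:9→24,y→73,m→61,4→72 73:9→24,y→73,m→77,4→65 74:9→77,y→50,m→74,4→50 75:9→75,y→67,m→78,4→70 76:9→76,y→50,m→76,4→60 77:9→24,y→65,m→77,4→65 78:9→78,y→50,m→78,4→70.
'9y99': N↓-sim [104, 86, 42, 21, 2] end={s44,s52} ∉↓L; 4/4 del acc.
'44y44': N↓-sim [104, 90, 69, 37, 12, 1] end={s52} rej; 5/5 single-dels accept.
'9mmmy4': N↓-sim [104, 86, 60, 40, 17, 4, 1] end={s52} ∉↓L; 6/6 single-dels accept.
'm44999': |S_i|=[104, 96, 70, 35, 22, 10, 1] end={s52} — reject; 6/6 deletions ∈↓L.
4 minimals (antichain).


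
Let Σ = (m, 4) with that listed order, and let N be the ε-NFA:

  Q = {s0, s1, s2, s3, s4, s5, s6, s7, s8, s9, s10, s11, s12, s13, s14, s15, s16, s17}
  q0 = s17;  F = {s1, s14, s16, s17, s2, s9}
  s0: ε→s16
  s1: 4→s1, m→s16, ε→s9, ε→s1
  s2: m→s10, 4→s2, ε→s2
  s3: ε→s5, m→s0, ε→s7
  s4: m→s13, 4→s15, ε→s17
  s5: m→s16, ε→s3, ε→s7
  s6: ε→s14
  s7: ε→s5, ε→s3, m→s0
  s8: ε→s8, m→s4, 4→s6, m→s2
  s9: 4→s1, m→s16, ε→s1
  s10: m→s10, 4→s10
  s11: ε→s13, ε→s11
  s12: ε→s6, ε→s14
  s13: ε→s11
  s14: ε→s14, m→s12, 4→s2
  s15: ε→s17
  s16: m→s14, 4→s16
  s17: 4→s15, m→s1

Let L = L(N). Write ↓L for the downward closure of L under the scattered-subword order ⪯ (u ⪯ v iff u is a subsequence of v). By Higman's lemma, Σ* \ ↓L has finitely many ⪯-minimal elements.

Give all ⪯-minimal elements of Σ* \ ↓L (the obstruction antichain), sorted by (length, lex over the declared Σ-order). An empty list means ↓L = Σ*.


|Q|=18, |F|=6, |δ|=43 (21 ε).
min D↑ (6 st, q0=0, F={5}): 0:m→1,4→0 1:m→2,4→1 2:m→3,4→2 3:m→3,4→4 4:m→5,4→4 5:m→5,4→5.
'mmm4m': |S_i|=[10, 8, 6, 5, 2, 1] end={s10} rej; 5/5 single-dels accept.
1 obstructions.

A = [mmm4m].


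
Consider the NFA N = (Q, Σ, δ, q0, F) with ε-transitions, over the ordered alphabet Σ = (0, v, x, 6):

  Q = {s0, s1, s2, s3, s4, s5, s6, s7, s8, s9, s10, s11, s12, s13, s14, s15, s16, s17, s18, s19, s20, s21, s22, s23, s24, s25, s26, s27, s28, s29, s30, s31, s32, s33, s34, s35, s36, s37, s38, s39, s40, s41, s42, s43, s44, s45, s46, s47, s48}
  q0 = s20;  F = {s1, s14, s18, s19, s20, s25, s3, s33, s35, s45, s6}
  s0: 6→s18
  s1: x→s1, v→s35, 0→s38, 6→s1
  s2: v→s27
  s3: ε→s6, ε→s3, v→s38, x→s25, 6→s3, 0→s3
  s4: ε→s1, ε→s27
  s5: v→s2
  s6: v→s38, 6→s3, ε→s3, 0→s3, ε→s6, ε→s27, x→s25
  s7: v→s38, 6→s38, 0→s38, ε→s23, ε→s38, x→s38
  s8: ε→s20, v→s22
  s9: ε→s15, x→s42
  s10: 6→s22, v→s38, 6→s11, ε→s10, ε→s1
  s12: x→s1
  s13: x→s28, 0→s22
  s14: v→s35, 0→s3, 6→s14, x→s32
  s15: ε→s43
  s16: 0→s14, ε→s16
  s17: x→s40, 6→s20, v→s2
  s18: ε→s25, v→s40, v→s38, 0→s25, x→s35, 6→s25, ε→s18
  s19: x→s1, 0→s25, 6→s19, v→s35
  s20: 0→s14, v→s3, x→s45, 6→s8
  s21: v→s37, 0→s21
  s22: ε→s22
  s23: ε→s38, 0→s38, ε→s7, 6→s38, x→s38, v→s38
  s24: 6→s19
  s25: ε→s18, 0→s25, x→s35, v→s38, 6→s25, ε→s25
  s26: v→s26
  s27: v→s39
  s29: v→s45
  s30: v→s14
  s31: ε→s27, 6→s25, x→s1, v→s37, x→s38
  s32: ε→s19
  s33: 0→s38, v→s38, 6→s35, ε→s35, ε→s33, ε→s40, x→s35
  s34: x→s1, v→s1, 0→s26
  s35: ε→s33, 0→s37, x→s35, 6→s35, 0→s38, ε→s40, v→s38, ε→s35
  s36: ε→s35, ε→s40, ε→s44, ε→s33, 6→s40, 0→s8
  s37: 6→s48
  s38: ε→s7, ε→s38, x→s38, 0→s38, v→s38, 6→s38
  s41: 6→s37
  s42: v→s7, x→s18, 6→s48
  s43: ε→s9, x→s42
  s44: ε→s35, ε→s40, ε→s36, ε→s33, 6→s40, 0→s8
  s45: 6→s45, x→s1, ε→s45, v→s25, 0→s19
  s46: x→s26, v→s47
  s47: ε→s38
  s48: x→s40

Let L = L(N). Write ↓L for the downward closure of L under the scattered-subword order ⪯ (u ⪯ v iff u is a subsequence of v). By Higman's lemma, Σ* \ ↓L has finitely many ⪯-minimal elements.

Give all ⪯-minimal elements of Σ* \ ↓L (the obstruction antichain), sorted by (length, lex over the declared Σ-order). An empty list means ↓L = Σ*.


|Q|=49, |F|=11, |δ|=143 (43 ε).
min D↑ (9 st, q0=0, F={6}): 0:0→1,v→2,x→3,6→0 1:0→2,v→4,x→5,6→1 2:0→2,v→6,x→7,6→2 3:0→5,v→7,x→8,6→3 4:0→6,v→6,x→4,6→4 5:0→7,v→4,x→8,6→5 6:0→6,v→6,x→6,6→6 7:0→7,v→6,x→4,6→7 8:0→6,v→4,x→8,6→8.
'vv': N↓-sim [22, 15, 5] end={s23,s38,s39,s40,s7} — reject; 2/2 deletions ∈↓L.
'00v': run [22, 18, 14, 5] end={s23,s38,s39,s40,s7} — reject; 3/3 del acc.
'0v0': N↓-sim [22, 18, 9, 6] end={s23,s37,s38,s40,s48,s7} rej; 3/3 deletions ∈↓L.
'xx0': N↓-sim [22, 14, 9, 6] end={s23,s37,s38,s40,s48,s7} rej; 3/3 single-dels accept.
4 words, ⪯-incomp.

A = [vv, 00v, 0v0, xx0].


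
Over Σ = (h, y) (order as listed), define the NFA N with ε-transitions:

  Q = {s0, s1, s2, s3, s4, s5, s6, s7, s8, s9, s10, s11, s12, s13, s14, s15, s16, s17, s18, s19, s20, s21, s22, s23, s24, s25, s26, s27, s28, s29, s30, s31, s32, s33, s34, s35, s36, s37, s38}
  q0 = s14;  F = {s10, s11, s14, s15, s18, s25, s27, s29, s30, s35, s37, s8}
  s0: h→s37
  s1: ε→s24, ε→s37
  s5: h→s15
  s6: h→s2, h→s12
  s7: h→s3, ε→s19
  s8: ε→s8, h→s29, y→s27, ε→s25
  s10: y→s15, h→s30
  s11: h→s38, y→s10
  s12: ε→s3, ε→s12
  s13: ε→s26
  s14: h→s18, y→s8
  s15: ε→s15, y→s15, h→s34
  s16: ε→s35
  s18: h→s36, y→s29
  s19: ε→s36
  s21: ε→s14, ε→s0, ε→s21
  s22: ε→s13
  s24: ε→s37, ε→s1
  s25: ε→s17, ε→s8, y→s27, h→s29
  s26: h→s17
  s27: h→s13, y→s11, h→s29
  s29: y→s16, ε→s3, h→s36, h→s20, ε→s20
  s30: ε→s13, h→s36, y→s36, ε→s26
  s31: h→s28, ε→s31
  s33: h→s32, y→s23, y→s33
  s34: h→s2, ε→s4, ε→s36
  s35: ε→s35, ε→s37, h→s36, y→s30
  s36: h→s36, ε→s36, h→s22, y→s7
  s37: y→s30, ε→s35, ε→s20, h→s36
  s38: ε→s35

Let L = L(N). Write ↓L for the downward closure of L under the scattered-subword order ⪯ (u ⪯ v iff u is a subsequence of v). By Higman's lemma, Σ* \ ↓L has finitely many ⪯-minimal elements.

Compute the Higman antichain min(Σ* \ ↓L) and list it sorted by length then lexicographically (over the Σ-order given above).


Antichain: [hh, hyyyy, yhyyy, yyyhyy, yyyyhy, yyyyyh].

|Q|=39, |F|=12, |δ|=72 (32 ε).
min D↑ (11 st, q0=0, F={3}): 0:h→1,y→2 1:h→3,y→4 2:h→4,y→5 3:h→3,y→3 4:h→3,y→6 5:h→4,y→7 6:h→3,y→8 7:h→6,y→9 8:h→3,y→3 9:h→8,y→10 10:h→3,y→10 (ε-aug+det+¬).
'hh': N↓-sim [26, 19, 10] end={s13,s17,s19,s2,s20,s22,s26,s3,s36,s7} rej; 2/2 del acc.
'hyyyy': run [26, 19, 14, 13, 9, 8] end={s13,s17,s19,s22,s26,s3,s36,s7} rej; 5/5 deletions ∈↓L.
'yhyyy': N↓-sim [26, 24, 18, 13, 9, 8] end={s13,s17,s19,s22,s26,s3,s36,s7} rej; 5/5 deletions ∈↓L.
'yyyhyy': N↓-sim [26, 24, 22, 20, 16, 9, 8] end={s13,s17,s19,s22,s26,s3,s36,s7} ∉↓L; 6/6 del acc.
'yyyyhy': |S_i|=[26, 24, 22, 20, 14, 12, 8] end={s13,s17,s19,s22,s26,s3,s36,s7} ∉↓L; 6/6 del acc.
'yyyyyh': run [26, 24, 22, 20, 14, 12, 11] end={s13,s17,s19,s2,s22,s26,s3,s34,s36,s4,s7} — reject; 6/6 deletions ∈↓L.
6 words, ⪯-incomp.


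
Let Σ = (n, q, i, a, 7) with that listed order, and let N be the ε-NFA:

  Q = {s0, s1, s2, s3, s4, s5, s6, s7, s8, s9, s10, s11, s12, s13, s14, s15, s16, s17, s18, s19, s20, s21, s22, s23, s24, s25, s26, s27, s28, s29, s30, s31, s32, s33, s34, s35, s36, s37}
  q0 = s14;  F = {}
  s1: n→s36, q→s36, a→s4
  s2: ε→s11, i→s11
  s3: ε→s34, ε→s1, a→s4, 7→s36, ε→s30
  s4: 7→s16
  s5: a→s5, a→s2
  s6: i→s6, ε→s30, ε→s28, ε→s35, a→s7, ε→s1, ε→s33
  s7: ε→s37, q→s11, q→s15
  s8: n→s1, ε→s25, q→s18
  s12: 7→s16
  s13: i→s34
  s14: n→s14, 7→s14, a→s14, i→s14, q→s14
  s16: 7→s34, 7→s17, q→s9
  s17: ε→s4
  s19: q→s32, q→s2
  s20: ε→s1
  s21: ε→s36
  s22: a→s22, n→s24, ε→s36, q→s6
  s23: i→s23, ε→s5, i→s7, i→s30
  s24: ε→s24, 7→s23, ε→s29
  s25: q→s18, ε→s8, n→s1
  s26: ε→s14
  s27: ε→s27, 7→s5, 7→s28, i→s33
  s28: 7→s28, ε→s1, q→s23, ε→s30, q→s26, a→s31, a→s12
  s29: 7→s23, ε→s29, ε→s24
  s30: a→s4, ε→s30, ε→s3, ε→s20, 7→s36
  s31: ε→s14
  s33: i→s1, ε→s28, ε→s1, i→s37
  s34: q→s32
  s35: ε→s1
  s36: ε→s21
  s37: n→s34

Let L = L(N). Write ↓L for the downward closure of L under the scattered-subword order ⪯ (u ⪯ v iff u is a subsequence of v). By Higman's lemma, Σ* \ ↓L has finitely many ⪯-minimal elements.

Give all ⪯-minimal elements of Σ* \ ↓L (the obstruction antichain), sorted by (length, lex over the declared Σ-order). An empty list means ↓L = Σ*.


|Q|=38, |F|=0, |δ|=84 (33 ε).
min D↑ (1 st, q0=0, F={0}): 0:n→0,q→0,i→0,a→0,7→0.
ε ∈ L(D↑) — L = ∅.

A = [ε].


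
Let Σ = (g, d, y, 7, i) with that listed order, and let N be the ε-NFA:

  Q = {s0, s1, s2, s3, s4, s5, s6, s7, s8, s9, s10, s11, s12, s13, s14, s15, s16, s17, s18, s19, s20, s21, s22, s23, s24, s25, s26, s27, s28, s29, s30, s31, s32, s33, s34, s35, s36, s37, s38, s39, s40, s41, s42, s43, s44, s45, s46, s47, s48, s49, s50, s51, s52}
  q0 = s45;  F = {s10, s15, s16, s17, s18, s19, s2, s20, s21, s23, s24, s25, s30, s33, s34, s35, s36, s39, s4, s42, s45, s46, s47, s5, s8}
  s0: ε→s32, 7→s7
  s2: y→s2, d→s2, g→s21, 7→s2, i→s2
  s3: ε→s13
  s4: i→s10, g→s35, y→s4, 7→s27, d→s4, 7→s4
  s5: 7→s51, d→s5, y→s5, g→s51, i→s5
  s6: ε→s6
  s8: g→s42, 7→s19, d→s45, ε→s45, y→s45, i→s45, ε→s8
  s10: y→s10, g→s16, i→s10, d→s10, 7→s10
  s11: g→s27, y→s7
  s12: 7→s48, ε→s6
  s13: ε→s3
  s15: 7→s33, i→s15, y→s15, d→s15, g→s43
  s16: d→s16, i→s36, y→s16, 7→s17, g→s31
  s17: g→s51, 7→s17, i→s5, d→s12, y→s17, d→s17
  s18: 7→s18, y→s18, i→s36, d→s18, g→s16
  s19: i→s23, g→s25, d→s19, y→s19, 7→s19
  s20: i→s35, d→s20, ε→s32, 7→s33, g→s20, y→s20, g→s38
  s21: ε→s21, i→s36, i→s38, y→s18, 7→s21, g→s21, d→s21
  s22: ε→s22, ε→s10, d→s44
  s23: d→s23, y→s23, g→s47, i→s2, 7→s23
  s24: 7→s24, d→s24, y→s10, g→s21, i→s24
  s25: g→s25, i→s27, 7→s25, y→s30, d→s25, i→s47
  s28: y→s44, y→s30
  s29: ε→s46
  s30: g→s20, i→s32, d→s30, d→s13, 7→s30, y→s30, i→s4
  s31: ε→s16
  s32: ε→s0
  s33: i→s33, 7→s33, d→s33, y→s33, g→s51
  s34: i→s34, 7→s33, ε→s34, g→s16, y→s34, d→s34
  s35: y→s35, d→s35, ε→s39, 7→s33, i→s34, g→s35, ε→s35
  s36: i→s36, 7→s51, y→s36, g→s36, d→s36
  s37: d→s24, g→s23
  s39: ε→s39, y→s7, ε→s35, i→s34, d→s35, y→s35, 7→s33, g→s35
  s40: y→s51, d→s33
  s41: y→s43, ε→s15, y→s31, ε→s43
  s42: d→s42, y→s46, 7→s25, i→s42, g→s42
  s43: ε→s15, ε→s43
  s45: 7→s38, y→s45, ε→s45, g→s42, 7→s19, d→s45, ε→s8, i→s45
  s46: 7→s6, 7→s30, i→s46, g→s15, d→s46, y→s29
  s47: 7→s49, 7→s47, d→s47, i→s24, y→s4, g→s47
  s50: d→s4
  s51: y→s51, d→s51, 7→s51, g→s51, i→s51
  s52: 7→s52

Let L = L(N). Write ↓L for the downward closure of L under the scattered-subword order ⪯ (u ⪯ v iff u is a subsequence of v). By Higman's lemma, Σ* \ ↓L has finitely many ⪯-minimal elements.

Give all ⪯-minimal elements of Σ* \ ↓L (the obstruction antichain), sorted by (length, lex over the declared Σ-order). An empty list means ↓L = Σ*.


|Q|=53, |F|=25, |δ|=181 (25 ε).
min D↑ (24 st, q0=0, F={15}): 0:g→1,d→0,y→0,7→2,i→0 1:g→1,d→1,y→3,7→4,i→1 2:g→4,d→2,y→2,7→2,i→5 3:g→6,d→3,y→3,7→7,i→3 4:g→4,d→4,y→7,7→4,i→8 5:g→8,d→5,y→5,7→5,i→9 6:g→6,d→6,y→6,7→10,i→6 7:g→11,d→7,y→7,7→7,i→12 8:g→8,d→8,y→12,7→8,i→13 9:g→14,d→9,y→9,7→9,i→9 10:g→15,d→10,y→10,7→10,i→10 11:g→11,d→11,y→11,7→10,i→16 12:g→16,d→12,y→12,7→12,i→17 13:g→14,d→13,y→17,7→13,i→13 14:g→14,d→14,y→18,7→14,i→19 15:g→15,d→15,y→15,7→15,i→15 16:g→16,d→16,y→16,7→10,i→20 17:g→21,d→17,y→17,7→17,i→17 18:g→21,d→18,y→18,7→18,i→19 19:g→19,d→19,y→19,7→15,i→19 20:g→21,d→20,y→20,7→10,i→20 21:g→21,d→21,y→21,7→22,i→19 22:g→15,d→22,y→22,7→22,i→23 23:g→15,d→23,y→23,7→15,i→23 [Hopcroft].
'gyg7g': run [40, 35, 29, 20, 8, 1] end={s51} rej; 5/5 single-dels accept.
'7iigi7': N↓-sim [40, 33, 27, 17, 12, 4, 1] end={s51} rej; 6/6 single-dels accept.
2 words, ⪯-incomp.

A = [gyg7g, 7iigi7].


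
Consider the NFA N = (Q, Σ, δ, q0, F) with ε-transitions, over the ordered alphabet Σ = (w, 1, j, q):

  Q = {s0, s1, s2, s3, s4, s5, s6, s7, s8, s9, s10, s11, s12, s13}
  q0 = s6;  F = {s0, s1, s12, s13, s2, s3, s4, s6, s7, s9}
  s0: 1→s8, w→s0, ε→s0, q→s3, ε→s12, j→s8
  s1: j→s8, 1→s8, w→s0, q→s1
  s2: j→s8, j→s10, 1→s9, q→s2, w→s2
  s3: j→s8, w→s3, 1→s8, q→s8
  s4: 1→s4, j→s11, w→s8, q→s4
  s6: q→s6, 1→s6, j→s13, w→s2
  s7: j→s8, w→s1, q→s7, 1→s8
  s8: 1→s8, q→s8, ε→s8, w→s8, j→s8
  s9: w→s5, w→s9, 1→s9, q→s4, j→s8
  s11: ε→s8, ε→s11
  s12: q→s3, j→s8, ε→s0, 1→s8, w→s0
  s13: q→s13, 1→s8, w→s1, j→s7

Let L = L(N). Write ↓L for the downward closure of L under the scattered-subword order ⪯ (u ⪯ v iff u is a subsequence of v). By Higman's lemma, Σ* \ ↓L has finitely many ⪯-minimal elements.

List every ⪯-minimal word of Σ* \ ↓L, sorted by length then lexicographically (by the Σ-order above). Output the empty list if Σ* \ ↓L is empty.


min(Σ*\↓L) = [wj, j1, jjj, w1qw, jwwqq].

|Q|=14, |F|=10, |δ|=52 (6 ε).
min D↑ (10 st, q0=0, F={4}): 0:w→1,1→0,j→2,q→0 1:w→1,1→3,j→4,q→1 2:w→5,1→4,j→6,q→2 3:w→3,1→3,j→4,q→7 4:w→4,1→4,j→4,q→4 5:w→8,1→4,j→4,q→5 6:w→5,1→4,j→4,q→6 7:w→4,1→7,j→4,q→7 8:w→8,1→4,j→4,q→9 9:w→9,1→4,j→4,q→4 [Hopcroft].
'wj': N↓-sim [14, 11, 3] end={s10,s11,s8} — reject; 2/2 deletions ∈↓L.
'j1': |S_i|=[14, 9, 1] end={s8} ∉↓L; 2/2 del acc.
'jjj': run [14, 9, 6, 1] end={s8} ∉↓L; 3/3 del acc.
'w1qw': |S_i|=[14, 11, 5, 3, 1] end={s8} ∉↓L; 4/4 single-dels accept.
'jwwqq': N↓-sim [14, 9, 5, 4, 2, 1] end={s8} ∉↓L; 5/5 del acc.
5 obstructions.


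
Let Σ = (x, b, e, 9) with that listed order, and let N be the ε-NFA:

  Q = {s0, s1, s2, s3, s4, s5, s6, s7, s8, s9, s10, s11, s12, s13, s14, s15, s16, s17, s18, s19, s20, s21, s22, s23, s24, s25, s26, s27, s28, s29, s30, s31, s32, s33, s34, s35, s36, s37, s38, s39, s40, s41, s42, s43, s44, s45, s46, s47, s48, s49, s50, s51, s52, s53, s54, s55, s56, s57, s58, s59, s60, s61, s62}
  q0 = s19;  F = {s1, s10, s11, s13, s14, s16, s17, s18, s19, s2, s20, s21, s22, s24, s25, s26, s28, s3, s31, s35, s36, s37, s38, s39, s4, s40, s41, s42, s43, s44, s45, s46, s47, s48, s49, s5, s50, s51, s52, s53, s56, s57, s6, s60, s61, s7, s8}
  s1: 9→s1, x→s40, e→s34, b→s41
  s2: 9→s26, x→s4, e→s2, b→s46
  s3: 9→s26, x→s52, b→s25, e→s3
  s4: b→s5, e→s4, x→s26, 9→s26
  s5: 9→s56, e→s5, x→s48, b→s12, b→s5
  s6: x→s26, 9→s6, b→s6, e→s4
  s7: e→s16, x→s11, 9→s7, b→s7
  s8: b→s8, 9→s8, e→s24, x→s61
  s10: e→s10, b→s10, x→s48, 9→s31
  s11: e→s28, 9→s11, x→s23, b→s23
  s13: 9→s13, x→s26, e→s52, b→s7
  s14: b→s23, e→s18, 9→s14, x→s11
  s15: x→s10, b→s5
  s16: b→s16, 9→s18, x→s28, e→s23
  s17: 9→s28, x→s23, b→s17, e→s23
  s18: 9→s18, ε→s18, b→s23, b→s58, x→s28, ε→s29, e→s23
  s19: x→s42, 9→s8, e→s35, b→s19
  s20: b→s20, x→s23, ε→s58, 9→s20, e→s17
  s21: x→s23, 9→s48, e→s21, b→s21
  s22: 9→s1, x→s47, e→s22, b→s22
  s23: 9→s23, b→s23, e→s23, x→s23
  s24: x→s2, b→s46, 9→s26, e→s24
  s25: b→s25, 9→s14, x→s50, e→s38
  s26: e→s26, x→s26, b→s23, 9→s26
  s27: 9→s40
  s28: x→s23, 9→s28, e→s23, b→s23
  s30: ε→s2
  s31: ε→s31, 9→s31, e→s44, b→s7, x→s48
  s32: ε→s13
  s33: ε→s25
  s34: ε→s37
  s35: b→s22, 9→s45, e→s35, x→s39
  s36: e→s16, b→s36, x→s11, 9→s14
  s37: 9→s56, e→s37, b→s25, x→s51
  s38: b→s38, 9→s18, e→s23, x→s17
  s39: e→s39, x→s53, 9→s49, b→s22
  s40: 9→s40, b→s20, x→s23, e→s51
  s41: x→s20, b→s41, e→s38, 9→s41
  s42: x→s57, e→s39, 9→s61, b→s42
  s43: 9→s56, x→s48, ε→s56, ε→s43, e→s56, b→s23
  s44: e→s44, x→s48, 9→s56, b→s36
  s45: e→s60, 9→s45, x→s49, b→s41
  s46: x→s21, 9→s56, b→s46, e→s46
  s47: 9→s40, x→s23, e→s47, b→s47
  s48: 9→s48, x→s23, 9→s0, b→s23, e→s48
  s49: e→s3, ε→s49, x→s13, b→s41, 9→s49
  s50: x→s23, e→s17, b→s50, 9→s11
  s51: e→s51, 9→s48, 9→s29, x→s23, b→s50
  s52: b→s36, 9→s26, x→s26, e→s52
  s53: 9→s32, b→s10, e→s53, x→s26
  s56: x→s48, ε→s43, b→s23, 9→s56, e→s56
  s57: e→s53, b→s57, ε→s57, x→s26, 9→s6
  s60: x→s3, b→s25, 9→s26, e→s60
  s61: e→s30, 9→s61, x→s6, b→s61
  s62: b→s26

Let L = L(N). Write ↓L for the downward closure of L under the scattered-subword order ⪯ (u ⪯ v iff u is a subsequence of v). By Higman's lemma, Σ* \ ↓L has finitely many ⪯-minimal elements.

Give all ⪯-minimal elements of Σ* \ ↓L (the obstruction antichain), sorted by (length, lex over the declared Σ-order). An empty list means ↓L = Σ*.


|Q|=63, |F|=47, |δ|=213 (13 ε).
min D↑ (47 st, q0=0, F={20}): 0:x→1,b→0,e→2,9→3 1:x→4,b→1,e→5,9→6 2:x→5,b→7,e→2,9→8 3:x→6,b→3,e→9,9→3 4:x→10,b→4,e→11,9→12 5:x→11,b→7,e→5,9→13 6:x→12,b→6,e→14,9→6 7:x→15,b→7,e→7,9→16 8:x→13,b→17,e→18,9→8 9:x→14,b→19,e→9,9→10 10:x→10,b→20,e→10,9→10 11:x→10,b→21,e→11,9→22 12:x→10,b→12,e→23,9→12 13:x→22,b→17,e→24,9→13 14:x→23,b→19,e→14,9→10 15:x→20,b→15,e→15,9→25 16:x→25,b→17,e→26,9→16 17:x→27,b→17,e→28,9→17 18:x→24,b→29,e→18,9→10 19:x→30,b→19,e→19,9→31 20:x→20,b→20,e→20,9→20 21:x→32,b→21,e→21,9→33 22:x→10,b→34,e→35,9→22 23:x→10,b→36,e→23,9→10 24:x→35,b→29,e→24,9→10 25:x→20,b→27,e→37,9→25 26:x→37,b→29,e→26,9→31 27:x→20,b→27,e→38,9→27 28:x→38,b→28,e→20,9→39 29:x→40,b→29,e→28,9→41 30:x→20,b→30,e→30,9→32 31:x→32,b→20,e→31,9→31 32:x→20,b→20,e→32,9→32 33:x→32,b→34,e→42,9→33 34:x→43,b→34,e→44,9→34 35:x→10,b→45,e→35,9→10 36:x→32,b→36,e→36,9→31 37:x→20,b→40,e→37,9→32 38:x→20,b→38,e→20,9→46 39:x→46,b→20,e→20,9→39 40:x→20,b→40,e→38,9→43 41:x→43,b→20,e→39,9→41 42:x→32,b→45,e→42,9→31 43:x→20,b→20,e→46,9→43 44:x→46,b→44,e→20,9→39 45:x→43,b→45,e→44,9→41 46:x→20,b→20,e→20,9→46 [Hopcroft].
'xxxb': run [55, 49, 34, 6, 1] end={s23} rej; 4/4 deletions ∈↓L.
'ebxx': run [55, 49, 34, 14, 1] end={s23} ∉↓L; 4/4 single-dels accept.
'9e9b': run [55, 46, 33, 12, 2] end={s23,s58} rej; 4/4 single-dels accept.
'e9bee': run [55, 49, 35, 16, 8, 1] end={s23} — reject; 5/5 del acc.
4 minimals (antichain).

Antichain: [xxxb, ebxx, 9e9b, e9bee].


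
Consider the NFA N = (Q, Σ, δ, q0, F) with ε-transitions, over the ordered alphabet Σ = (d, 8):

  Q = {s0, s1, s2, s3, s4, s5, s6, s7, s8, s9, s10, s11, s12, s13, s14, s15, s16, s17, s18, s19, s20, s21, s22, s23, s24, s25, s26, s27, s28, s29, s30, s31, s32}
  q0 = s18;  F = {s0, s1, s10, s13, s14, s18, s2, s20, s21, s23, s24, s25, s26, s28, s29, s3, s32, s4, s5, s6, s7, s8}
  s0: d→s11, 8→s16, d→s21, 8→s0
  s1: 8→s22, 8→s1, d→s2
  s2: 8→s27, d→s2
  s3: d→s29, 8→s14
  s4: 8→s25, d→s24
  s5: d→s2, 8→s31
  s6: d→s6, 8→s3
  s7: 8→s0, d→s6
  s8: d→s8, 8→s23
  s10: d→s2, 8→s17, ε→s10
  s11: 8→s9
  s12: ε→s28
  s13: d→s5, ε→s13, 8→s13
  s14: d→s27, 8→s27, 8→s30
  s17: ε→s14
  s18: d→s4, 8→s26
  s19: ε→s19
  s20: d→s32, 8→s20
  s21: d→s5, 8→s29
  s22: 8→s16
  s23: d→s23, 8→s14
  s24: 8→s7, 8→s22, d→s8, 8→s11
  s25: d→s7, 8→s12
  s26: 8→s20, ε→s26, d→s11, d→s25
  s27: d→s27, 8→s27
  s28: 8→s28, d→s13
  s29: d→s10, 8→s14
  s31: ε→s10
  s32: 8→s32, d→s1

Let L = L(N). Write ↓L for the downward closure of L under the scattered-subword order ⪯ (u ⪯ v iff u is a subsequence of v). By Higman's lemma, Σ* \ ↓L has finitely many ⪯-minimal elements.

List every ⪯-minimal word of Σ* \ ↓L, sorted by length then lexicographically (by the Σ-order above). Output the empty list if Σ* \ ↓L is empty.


A = [ddd88d, ddd888, 88ddd8].

|Q|=33, |F|=22, |δ|=62 (7 ε).
min D↑ (23 st, q0=0, F={20}): 0:d→1,8→2 1:d→3,8→4 2:d→4,8→5 3:d→6,8→7 4:d→7,8→8 5:d→9,8→5 6:d→6,8→10 7:d→11,8→12 8:d→13,8→8 9:d→14,8→9 10:d→10,8→15 11:d→11,8→16 12:d→17,8→12 13:d→18,8→13 14:d→19,8→14 15:d→20,8→20 16:d→21,8→15 17:d→18,8→21 18:d→19,8→22 19:d→19,8→20 20:d→20,8→20 21:d→22,8→15 22:d→19,8→15 (ε-aug+det+¬).
'ddd88d': |S_i|=[31, 28, 23, 16, 11, 4, 1] end={s27} rej; 6/6 del acc.
'ddd888': run [31, 28, 23, 16, 11, 4, 2] end={s27,s30} — reject; 6/6 single-dels accept.
'88ddd8': |S_i|=[31, 27, 22, 17, 11, 2, 1] end={s27} — reject; 6/6 del acc.
3 obstructions.


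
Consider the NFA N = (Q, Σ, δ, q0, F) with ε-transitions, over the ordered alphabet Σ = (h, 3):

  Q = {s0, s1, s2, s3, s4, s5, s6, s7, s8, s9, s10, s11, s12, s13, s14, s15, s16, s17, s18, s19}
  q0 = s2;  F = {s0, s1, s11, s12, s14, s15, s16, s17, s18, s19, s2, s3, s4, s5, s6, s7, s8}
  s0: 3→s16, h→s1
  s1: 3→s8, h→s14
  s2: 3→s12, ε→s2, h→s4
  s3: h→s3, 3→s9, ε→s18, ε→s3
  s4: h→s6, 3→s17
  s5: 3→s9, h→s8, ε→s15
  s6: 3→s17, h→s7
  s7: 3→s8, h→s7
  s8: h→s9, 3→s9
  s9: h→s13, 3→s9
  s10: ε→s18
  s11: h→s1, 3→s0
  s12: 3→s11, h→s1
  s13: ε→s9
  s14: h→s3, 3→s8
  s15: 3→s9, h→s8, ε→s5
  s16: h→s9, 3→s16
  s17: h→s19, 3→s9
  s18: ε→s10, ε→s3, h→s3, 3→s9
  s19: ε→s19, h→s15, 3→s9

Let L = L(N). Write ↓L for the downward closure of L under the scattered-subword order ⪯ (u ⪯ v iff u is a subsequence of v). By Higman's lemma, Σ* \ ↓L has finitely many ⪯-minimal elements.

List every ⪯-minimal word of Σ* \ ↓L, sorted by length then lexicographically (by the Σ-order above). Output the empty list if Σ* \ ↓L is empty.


Antichain: [h33, 3h3h, hhh3h, 3hhh3, 3333h, h3hhhh].

|Q|=20, |F|=17, |δ|=46 (10 ε).
min D↑ (16 st, q0=0, F={9}): 0:h→1,3→2 1:h→3,3→4 2:h→5,3→6 3:h→7,3→4 4:h→8,3→9 5:h→10,3→11 6:h→5,3→12 7:h→7,3→11 8:h→13,3→9 9:h→9,3→9 10:h→14,3→11 11:h→9,3→9 12:h→5,3→15 13:h→11,3→9 14:h→14,3→9 15:h→9,3→15 (ε-aug+det+¬).
'h33': |S_i|=[20, 15, 7, 2] end={s13,s9} rej; 3/3 single-dels accept.
'3h3h': run [20, 16, 11, 3, 2] end={s13,s9} ∉↓L; 4/4 single-dels accept.
'hhh3h': run [20, 15, 13, 10, 3, 2] end={s13,s9} — reject; 5/5 single-dels accept.
'3hhh3': run [20, 16, 11, 9, 6, 2] end={s13,s9} ∉↓L; 5/5 del acc.
'3333h': N↓-sim [20, 16, 11, 10, 4, 2] end={s13,s9} — reject; 5/5 deletions ∈↓L.
'h3hhhh': N↓-sim [20, 15, 7, 6, 5, 3, 2] end={s13,s9} ∉↓L; 6/6 del acc.
6 words, ⪯-incomp.


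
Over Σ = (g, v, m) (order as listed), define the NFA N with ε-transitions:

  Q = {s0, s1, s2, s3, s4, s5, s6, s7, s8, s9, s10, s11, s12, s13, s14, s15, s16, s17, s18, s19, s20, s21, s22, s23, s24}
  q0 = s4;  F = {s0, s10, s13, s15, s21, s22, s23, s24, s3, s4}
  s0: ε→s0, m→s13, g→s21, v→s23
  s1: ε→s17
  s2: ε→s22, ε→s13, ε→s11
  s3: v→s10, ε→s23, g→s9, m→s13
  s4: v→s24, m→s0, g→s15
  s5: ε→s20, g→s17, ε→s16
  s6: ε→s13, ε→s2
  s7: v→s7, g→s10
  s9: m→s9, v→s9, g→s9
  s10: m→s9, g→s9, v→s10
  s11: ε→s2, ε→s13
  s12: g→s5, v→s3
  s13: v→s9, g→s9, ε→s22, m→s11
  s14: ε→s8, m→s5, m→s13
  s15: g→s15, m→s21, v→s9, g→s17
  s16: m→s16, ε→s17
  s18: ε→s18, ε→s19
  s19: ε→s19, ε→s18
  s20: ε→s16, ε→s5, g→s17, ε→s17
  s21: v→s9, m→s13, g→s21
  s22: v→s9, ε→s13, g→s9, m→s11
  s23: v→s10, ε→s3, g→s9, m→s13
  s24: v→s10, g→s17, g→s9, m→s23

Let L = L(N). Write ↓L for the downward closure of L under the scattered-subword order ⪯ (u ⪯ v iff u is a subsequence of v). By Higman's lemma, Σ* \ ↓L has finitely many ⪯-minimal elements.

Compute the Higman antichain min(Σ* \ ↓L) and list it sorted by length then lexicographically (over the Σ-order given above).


|Q|=25, |F|=10, |δ|=68 (24 ε).
min D↑ (9 st, q0=0, F={4}): 0:g→1,v→2,m→3 1:g→1,v→4,m→5 2:g→4,v→6,m→7 3:g→5,v→7,m→8 4:g→4,v→4,m→4 5:g→5,v→4,m→8 6:g→4,v→6,m→4 7:g→4,v→6,m→8 8:g→4,v→4,m→8 (ε-aug+det+¬).
'gv': N↓-sim [14, 8, 1] end={s9} rej; 2/2 del acc.
'vg': |S_i|=[14, 10, 2] end={s17,s9} rej; 2/2 single-dels accept.
'vvm': N↓-sim [14, 10, 2, 1] end={s9} rej; 3/3 deletions ∈↓L.
'mmg': run [14, 10, 5, 1] end={s9} — reject; 3/3 deletions ∈↓L.
'mmv': |S_i|=[14, 10, 5, 1] end={s9} ∉↓L; 3/3 deletions ∈↓L.
5 obstructions.

Antichain: [gv, vg, vvm, mmg, mmv].


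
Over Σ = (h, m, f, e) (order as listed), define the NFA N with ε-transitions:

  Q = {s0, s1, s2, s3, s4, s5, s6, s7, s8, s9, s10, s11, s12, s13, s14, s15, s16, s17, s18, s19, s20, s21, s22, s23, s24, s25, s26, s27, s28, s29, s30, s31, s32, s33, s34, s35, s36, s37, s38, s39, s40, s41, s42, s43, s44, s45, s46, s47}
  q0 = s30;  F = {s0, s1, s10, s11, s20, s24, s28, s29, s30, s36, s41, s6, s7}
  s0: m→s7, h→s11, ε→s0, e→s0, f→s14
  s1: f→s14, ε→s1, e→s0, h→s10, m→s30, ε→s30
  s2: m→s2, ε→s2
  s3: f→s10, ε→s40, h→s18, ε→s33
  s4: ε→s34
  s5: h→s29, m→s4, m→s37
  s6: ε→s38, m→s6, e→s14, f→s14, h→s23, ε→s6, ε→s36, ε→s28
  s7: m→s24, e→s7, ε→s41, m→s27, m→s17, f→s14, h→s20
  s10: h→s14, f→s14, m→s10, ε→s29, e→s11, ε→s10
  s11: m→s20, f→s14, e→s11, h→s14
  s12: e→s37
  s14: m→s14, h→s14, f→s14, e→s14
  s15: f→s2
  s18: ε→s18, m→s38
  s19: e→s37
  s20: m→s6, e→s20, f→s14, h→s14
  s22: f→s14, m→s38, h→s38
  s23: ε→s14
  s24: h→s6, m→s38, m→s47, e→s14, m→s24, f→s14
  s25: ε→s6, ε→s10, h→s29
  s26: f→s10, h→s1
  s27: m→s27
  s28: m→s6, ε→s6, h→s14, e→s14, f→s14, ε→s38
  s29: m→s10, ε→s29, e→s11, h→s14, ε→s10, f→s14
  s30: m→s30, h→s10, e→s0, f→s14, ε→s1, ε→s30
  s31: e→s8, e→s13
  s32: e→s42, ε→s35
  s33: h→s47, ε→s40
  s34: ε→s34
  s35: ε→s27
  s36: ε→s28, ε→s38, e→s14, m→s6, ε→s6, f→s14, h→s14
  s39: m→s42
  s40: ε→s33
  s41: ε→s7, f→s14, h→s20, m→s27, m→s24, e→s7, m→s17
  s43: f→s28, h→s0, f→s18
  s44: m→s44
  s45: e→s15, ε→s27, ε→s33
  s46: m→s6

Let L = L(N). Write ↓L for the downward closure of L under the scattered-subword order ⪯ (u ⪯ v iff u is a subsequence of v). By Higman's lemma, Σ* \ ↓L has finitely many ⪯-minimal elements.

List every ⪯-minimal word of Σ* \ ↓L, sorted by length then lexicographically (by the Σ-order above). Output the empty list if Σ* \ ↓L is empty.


Antichain: [f, hh, emme].

|Q|=48, |F|=13, |δ|=125 (35 ε).
min D↑ (9 st, q0=0, F={2}): 0:h→1,m→0,f→2,e→3 1:h→2,m→1,f→2,e→4 2:h→2,m→2,f→2,e→2 3:h→4,m→5,f→2,e→3 4:h→2,m→6,f→2,e→4 5:h→6,m→7,f→2,e→5 6:h→2,m→8,f→2,e→6 7:h→8,m→7,f→2,e→2 8:h→2,m→8,f→2,e→2.
'f': run [19, 1] end={s14} — reject; 1/1 single-dels accept.
'hh': N↓-sim [19, 10, 2] end={s14,s23} — reject; 2/2 single-dels accept.
'emme': |S_i|=[19, 15, 13, 10, 1] end={s14} ∉↓L; 4/4 single-dels accept.
3 obstructions.


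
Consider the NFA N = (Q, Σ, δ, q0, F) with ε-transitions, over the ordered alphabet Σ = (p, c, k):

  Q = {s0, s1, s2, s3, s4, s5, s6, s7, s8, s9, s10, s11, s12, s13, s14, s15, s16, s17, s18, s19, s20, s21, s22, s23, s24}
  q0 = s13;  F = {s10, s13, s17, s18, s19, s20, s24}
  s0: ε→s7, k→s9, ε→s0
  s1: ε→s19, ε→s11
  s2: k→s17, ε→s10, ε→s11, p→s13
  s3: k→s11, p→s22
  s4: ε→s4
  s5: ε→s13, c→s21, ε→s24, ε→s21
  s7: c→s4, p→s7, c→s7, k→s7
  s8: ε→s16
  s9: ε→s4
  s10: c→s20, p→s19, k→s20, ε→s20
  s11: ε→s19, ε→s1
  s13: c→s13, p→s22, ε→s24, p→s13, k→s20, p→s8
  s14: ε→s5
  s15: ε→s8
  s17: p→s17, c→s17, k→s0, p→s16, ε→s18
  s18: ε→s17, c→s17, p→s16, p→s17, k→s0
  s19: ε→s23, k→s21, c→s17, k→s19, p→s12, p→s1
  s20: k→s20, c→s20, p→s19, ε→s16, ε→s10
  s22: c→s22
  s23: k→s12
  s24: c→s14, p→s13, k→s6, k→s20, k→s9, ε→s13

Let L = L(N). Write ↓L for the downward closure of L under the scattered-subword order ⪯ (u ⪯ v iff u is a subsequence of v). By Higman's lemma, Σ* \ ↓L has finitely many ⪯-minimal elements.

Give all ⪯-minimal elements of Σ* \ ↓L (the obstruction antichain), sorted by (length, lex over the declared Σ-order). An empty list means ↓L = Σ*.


|Q|=25, |F|=7, |δ|=65 (24 ε).
min D↑ (5 st, q0=0, F={4}): 0:p→0,c→0,k→1 1:p→2,c→1,k→1 2:p→2,c→3,k→2 3:p→3,c→3,k→4 4:p→4,c→4,k→4 [Hopcroft].
'kpck': run [22, 16, 13, 7, 4] end={s0,s4,s7,s9} — reject; 4/4 del acc.
1 minimals (antichain).

Antichain: [kpck].


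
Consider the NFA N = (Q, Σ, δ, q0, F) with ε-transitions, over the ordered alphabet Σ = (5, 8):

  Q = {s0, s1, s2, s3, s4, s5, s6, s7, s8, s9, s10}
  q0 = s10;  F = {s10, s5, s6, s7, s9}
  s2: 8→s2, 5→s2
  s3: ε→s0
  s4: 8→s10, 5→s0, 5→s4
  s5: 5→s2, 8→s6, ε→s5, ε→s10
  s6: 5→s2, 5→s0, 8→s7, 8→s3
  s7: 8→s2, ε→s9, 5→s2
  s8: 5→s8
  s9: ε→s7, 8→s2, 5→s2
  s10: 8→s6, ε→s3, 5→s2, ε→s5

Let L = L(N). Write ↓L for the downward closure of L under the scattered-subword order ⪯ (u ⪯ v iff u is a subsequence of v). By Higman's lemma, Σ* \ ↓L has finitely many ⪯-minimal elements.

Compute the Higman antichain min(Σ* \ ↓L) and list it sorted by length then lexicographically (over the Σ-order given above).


|Q|=11, |F|=5, |δ|=25 (7 ε).
min D↑ (4 st, q0=0, F={1}): 0:5→1,8→2 1:5→1,8→1 2:5→1,8→3 3:5→1,8→1 (ε-aug+det+¬).
'5': run [8, 2] end={s0,s2} ∉↓L; 1/1 del acc.
'888': run [8, 6, 5, 1] end={s2} — reject; 3/3 deletions ∈↓L.
2 words, ⪯-incomp.

Antichain: [5, 888].


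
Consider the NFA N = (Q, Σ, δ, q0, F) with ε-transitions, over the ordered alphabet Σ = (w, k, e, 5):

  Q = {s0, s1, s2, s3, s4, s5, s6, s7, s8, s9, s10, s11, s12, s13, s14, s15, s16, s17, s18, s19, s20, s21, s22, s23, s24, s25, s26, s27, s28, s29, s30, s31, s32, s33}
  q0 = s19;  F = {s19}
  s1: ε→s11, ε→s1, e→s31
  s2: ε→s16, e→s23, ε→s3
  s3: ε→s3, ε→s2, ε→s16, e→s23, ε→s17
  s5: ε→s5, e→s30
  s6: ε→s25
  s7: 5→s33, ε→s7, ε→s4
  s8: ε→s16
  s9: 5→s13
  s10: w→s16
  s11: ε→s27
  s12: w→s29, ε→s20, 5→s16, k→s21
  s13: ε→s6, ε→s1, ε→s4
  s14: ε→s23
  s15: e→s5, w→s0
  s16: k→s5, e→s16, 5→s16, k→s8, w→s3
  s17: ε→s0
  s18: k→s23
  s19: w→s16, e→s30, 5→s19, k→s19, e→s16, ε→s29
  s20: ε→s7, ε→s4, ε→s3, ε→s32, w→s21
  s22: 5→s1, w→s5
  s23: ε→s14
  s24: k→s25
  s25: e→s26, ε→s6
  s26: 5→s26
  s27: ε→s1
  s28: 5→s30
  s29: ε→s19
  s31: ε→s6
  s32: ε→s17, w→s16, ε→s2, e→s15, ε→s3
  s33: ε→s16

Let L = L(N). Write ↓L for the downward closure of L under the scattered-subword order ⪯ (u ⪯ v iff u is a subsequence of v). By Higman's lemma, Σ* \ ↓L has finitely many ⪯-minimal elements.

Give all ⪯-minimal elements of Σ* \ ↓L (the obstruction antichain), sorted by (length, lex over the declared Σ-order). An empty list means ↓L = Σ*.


|Q|=34, |F|=1, |δ|=66 (34 ε).
min D↑ (2 st, q0=0, F={1}): 0:w→1,k→0,e→1,5→0 1:w→1,k→1,e→1,5→1 (ε-aug+det+¬).
'w': N↓-sim [12, 10] end={s0,s14,s16,s17,s2,s23,s3,s30,s5,s8} ∉↓L; 1/1 single-dels accept.
'e': |S_i|=[12, 10] end={s0,s14,s16,s17,s2,s23,s3,s30,s5,s8} ∉↓L; 1/1 single-dels accept.
2 minimals (antichain).

Antichain: [w, e].
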